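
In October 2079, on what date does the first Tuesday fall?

October 1, 2079 is a Sunday.
The first Tuesday is therefore October 3 (2 days later).

October 3, 2079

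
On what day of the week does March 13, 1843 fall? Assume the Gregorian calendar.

Doomsday rule: the anchor day for the 1800s is Friday. For year 43: 43÷12 = 3 r 7, and 7÷4 = 1, so 3+7+1 = 11.
Friday + 11 ≡ Tuesday — that's 1843's doomsday.
In March the doomsday date is Mar 14.
Mar 13 is 1 day before Mar 14; 1 mod 7 = 1, so Tuesday − 1 = Monday.

Monday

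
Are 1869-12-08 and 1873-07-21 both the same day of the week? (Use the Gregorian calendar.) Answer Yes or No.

No

From Dec 8, 1869 to Jul 21, 1873 is 1321 days.
1321 mod 7 = 5, so they are different weekdays.
(Dec 8, 1869 is a Wednesday; Jul 21, 1873 is a Monday.)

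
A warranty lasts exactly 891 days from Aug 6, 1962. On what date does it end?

+365 (one year) → Aug 6, 1963 (526 left).
+366 (one year; includes Feb 29, 1964) → Aug 6, 1964 (160 left).
Aug has 31 days: +26 → Sep 1, 1964 (134 left).
Sep has 30 days: +30 → Oct 1, 1964 (104 left).
Oct has 31 days: +31 → Nov 1, 1964 (73 left).
Nov has 30 days: +30 → Dec 1, 1964 (43 left).
Dec has 31 days: +31 → Jan 1, 1965 (12 left).
+12 → Jan 13, 1965.

January 13, 1965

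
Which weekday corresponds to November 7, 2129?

Monday

Doomsday rule: the anchor day for the 2100s is Sunday. For year 29: 29÷12 = 2 r 5, and 5÷4 = 1, so 2+5+1 = 8.
Sunday + 8 ≡ Monday — that's 2129's doomsday.
In November the doomsday date is Nov 7.
Nov 7 is the doomsday itself: Monday.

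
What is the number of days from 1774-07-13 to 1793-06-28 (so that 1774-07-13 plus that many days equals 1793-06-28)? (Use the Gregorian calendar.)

6925

Jul 13, 1774 → Jul 13, 1775: 365 days.
Jul 13, 1775 → Jul 13, 1776: 366 days (Feb 29, 1776 is in that span).
Jul 13, 1776 → Jul 13, 1777: 365 days.
Jul 13, 1777 → Jul 13, 1778: 365 days.
Jul 13, 1778 → Jul 13, 1779: 365 days.
Jul 13, 1779 → Jul 13, 1780: 366 days (Feb 29, 1780 is in that span).
Jul 13, 1780 → Jul 13, 1781: 365 days.
Jul 13, 1781 → Jul 13, 1782: 365 days.
Jul 13, 1782 → Jul 13, 1783: 365 days.
Jul 13, 1783 → Jul 13, 1784: 366 days (Feb 29, 1784 is in that span).
Jul 13, 1784 → Jul 13, 1785: 365 days.
Jul 13, 1785 → Jul 13, 1786: 365 days.
Jul 13, 1786 → Jul 13, 1787: 365 days.
Jul 13, 1787 → Jul 13, 1788: 366 days (Feb 29, 1788 is in that span).
Jul 13, 1788 → Jul 13, 1789: 365 days.
Jul 13, 1789 → Jul 13, 1790: 365 days.
Jul 13, 1790 → Jul 13, 1791: 365 days.
Jul 13, 1791 → Jul 13, 1792: 366 days (Feb 29, 1792 is in that span).
Jul 13, 1792 → Aug 13, 1792: 31 days (July has 31).
Aug 13, 1792 → Sep 13, 1792: 31 days (August has 31).
Sep 13, 1792 → Oct 13, 1792: 30 days (September has 30).
Oct 13, 1792 → Nov 13, 1792: 31 days (October has 31).
Nov 13, 1792 → Dec 13, 1792: 30 days (November has 30).
Dec 13, 1792 → Jan 13, 1793: 31 days (December has 31).
Jan 13, 1793 → Feb 13, 1793: 31 days (January has 31).
Feb 13, 1793 → Mar 13, 1793: 28 days (February has 28).
Mar 13, 1793 → Apr 13, 1793: 31 days (March has 31).
Apr 13, 1793 → May 13, 1793: 30 days (April has 30).
May 13, 1793 → Jun 13, 1793: 31 days (May has 31).
Jun 13, 1793 → Jun 28, 1793: 15 days.
Total: 6925 days.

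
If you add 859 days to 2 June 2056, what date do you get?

October 9, 2058

+365 (one year) → Jun 2, 2057 (494 left).
+365 (one year) → Jun 2, 2058 (129 left).
Jun has 30 days: +29 → Jul 1, 2058 (100 left).
Jul has 31 days: +31 → Aug 1, 2058 (69 left).
Aug has 31 days: +31 → Sep 1, 2058 (38 left).
Sep has 30 days: +30 → Oct 1, 2058 (8 left).
+8 → Oct 9, 2058.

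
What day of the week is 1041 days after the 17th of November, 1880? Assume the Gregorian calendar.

First find the weekday of Nov 17, 1880. Doomsday rule: the anchor day for the 1800s is Friday. For year 80: 80÷12 = 6 r 8, and 8÷4 = 2, so 6+8+2 = 16.
Friday + 16 ≡ Sunday — that's 1880's doomsday.
In November the doomsday date is Nov 7.
Nov 17 is 10 days after Nov 7; 10 mod 7 = 3, so Sunday + 3 = Wednesday.
1041 mod 7 = 5, so 1041 days after a Wednesday is Wednesday + 5 = Monday.

Monday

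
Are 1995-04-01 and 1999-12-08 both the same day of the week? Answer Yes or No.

From Apr 1, 1995 to Dec 8, 1999 is 1712 days.
1712 mod 7 = 4, so they are different weekdays.
(Apr 1, 1995 is a Saturday; Dec 8, 1999 is a Wednesday.)

No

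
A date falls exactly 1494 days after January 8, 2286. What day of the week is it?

Monday

Jan 8, 2286 is a Friday.
1494 mod 7 = 3, so 1494 days after a Friday is Friday + 3 = Monday.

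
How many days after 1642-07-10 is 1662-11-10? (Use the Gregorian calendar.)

7428

Jul 10, 1642 → Jul 10, 1643: 365 days.
Jul 10, 1643 → Jul 10, 1644: 366 days (Feb 29, 1644 is in that span).
Jul 10, 1644 → Jul 10, 1645: 365 days.
Jul 10, 1645 → Jul 10, 1646: 365 days.
Jul 10, 1646 → Jul 10, 1647: 365 days.
Jul 10, 1647 → Jul 10, 1648: 366 days (Feb 29, 1648 is in that span).
Jul 10, 1648 → Jul 10, 1649: 365 days.
Jul 10, 1649 → Jul 10, 1650: 365 days.
Jul 10, 1650 → Jul 10, 1651: 365 days.
Jul 10, 1651 → Jul 10, 1652: 366 days (Feb 29, 1652 is in that span).
Jul 10, 1652 → Jul 10, 1653: 365 days.
Jul 10, 1653 → Jul 10, 1654: 365 days.
Jul 10, 1654 → Jul 10, 1655: 365 days.
Jul 10, 1655 → Jul 10, 1656: 366 days (Feb 29, 1656 is in that span).
Jul 10, 1656 → Jul 10, 1657: 365 days.
Jul 10, 1657 → Jul 10, 1658: 365 days.
Jul 10, 1658 → Jul 10, 1659: 365 days.
Jul 10, 1659 → Jul 10, 1660: 366 days (Feb 29, 1660 is in that span).
Jul 10, 1660 → Jul 10, 1661: 365 days.
Jul 10, 1661 → Jul 10, 1662: 365 days.
Jul 10, 1662 → Aug 10, 1662: 31 days (July has 31).
Aug 10, 1662 → Sep 10, 1662: 31 days (August has 31).
Sep 10, 1662 → Oct 10, 1662: 30 days (September has 30).
Oct 10, 1662 → Nov 10, 1662: 31 days.
Total: 7428 days.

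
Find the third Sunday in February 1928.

February 19, 1928

February 1, 1928 is a Wednesday.
The first Sunday is therefore February 5 (4 days later).
The third Sunday is 5 + 2×7 = February 19.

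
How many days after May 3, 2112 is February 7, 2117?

1741

May 3, 2112 → May 3, 2113: 365 days.
May 3, 2113 → May 3, 2114: 365 days.
May 3, 2114 → May 3, 2115: 365 days.
May 3, 2115 → May 3, 2116: 366 days (Feb 29, 2116 is in that span).
May 3, 2116 → Jun 3, 2116: 31 days (May has 31).
Jun 3, 2116 → Jul 3, 2116: 30 days (June has 30).
Jul 3, 2116 → Aug 3, 2116: 31 days (July has 31).
Aug 3, 2116 → Sep 3, 2116: 31 days (August has 31).
Sep 3, 2116 → Oct 3, 2116: 30 days (September has 30).
Oct 3, 2116 → Nov 3, 2116: 31 days (October has 31).
Nov 3, 2116 → Dec 3, 2116: 30 days (November has 30).
Dec 3, 2116 → Jan 3, 2117: 31 days (December has 31).
Jan 3, 2117 → Feb 3, 2117: 31 days (January has 31).
Feb 3, 2117 → Feb 7, 2117: 4 days.
Total: 1741 days.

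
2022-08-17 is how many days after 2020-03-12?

Mar 12, 2020 → Mar 12, 2021: 365 days.
Mar 12, 2021 → Mar 12, 2022: 365 days.
Mar 12, 2022 → Apr 12, 2022: 31 days (March has 31).
Apr 12, 2022 → May 12, 2022: 30 days (April has 30).
May 12, 2022 → Jun 12, 2022: 31 days (May has 31).
Jun 12, 2022 → Jul 12, 2022: 30 days (June has 30).
Jul 12, 2022 → Aug 12, 2022: 31 days (July has 31).
Aug 12, 2022 → Aug 17, 2022: 5 days.
Total: 888 days.

888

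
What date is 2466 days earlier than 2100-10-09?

−365 (one year) → Oct 9, 2099 (2101 left).
−365 (one year) → Oct 9, 2098 (1736 left).
−365 (one year) → Oct 9, 2097 (1371 left).
−365 (one year) → Oct 9, 2096 (1006 left).
−366 (one year; includes Feb 29, 2096) → Oct 9, 2095 (640 left).
−365 (one year) → Oct 9, 2094 (275 left).
−9 → Sep 30, 2094 (end of Sep, 30 days; 266 left).
−30 → Aug 31, 2094 (end of Aug, 31 days; 236 left).
−31 → Jul 31, 2094 (end of Jul, 31 days; 205 left).
−31 → Jun 30, 2094 (end of Jun, 30 days; 174 left).
−30 → May 31, 2094 (end of May, 31 days; 144 left).
−31 → Apr 30, 2094 (end of Apr, 30 days; 113 left).
−30 → Mar 31, 2094 (end of Mar, 31 days; 83 left).
−31 → Feb 28, 2094 (end of Feb, 28 days; 52 left).
−28 → Jan 31, 2094 (end of Jan, 31 days; 24 left).
−24 → Jan 7, 2094.

January 7, 2094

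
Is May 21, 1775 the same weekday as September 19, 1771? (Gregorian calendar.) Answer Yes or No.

From Sep 19, 1771 to May 21, 1775 is 1340 days.
1340 mod 7 = 3, so they are different weekdays.
(Sep 19, 1771 is a Thursday; May 21, 1775 is a Sunday.)

No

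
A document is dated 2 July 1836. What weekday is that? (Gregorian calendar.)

Doomsday rule: the anchor day for the 1800s is Friday. For year 36: 36÷12 = 3 r 0, and 0÷4 = 0, so 3+0+0 = 3.
Friday + 3 ≡ Monday — that's 1836's doomsday.
In July the doomsday date is Jul 11.
Jul 2 is 9 days before Jul 11; 9 mod 7 = 2, so Monday − 2 = Saturday.

Saturday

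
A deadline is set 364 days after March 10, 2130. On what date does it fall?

March 9, 2131

Mar has 31 days: +22 → Apr 1, 2130 (342 left).
Apr has 30 days: +30 → May 1, 2130 (312 left).
May has 31 days: +31 → Jun 1, 2130 (281 left).
Jun has 30 days: +30 → Jul 1, 2130 (251 left).
Jul has 31 days: +31 → Aug 1, 2130 (220 left).
Aug has 31 days: +31 → Sep 1, 2130 (189 left).
Sep has 30 days: +30 → Oct 1, 2130 (159 left).
Oct has 31 days: +31 → Nov 1, 2130 (128 left).
Nov has 30 days: +30 → Dec 1, 2130 (98 left).
Dec has 31 days: +31 → Jan 1, 2131 (67 left).
Jan has 31 days: +31 → Feb 1, 2131 (36 left).
Feb has 28 days: +28 → Mar 1, 2131 (8 left).
+8 → Mar 9, 2131.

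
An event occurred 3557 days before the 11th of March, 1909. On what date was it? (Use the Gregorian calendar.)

−365 (one year) → Mar 11, 1908 (3192 left).
−366 (one year; includes Feb 29, 1908) → Mar 11, 1907 (2826 left).
−365 (one year) → Mar 11, 1906 (2461 left).
−365 (one year) → Mar 11, 1905 (2096 left).
−365 (one year) → Mar 11, 1904 (1731 left).
−366 (one year; includes Feb 29, 1904) → Mar 11, 1903 (1365 left).
−365 (one year) → Mar 11, 1902 (1000 left).
−365 (one year) → Mar 11, 1901 (635 left).
−365 (one year) → Mar 11, 1900 (270 left).
−11 → Feb 28, 1900 (end of Feb, 28 days; 259 left).
−28 → Jan 31, 1900 (end of Jan, 31 days; 231 left).
−31 → Dec 31, 1899 (end of Dec, 31 days; 200 left).
−31 → Nov 30, 1899 (end of Nov, 30 days; 169 left).
−30 → Oct 31, 1899 (end of Oct, 31 days; 139 left).
−31 → Sep 30, 1899 (end of Sep, 30 days; 108 left).
−30 → Aug 31, 1899 (end of Aug, 31 days; 78 left).
−31 → Jul 31, 1899 (end of Jul, 31 days; 47 left).
−31 → Jun 30, 1899 (end of Jun, 30 days; 16 left).
−16 → Jun 14, 1899.

June 14, 1899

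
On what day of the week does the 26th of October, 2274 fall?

Monday

Doomsday rule: the anchor day for the 2200s is Friday. For year 74: 74÷12 = 6 r 2, and 2÷4 = 0, so 6+2+0 = 8.
Friday + 8 ≡ Saturday — that's 2274's doomsday.
In October the doomsday date is Oct 10.
Oct 26 is 16 days after Oct 10; 16 mod 7 = 2, so Saturday + 2 = Monday.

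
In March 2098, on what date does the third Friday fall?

March 1, 2098 is a Saturday.
The first Friday is therefore March 7 (6 days later).
The third Friday is 7 + 2×7 = March 21.

March 21, 2098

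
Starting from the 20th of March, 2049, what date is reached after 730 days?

March 20, 2051

+365 (one year) → Mar 20, 2050 (365 left).
Mar has 31 days: +12 → Apr 1, 2050 (353 left).
Apr has 30 days: +30 → May 1, 2050 (323 left).
May has 31 days: +31 → Jun 1, 2050 (292 left).
Jun has 30 days: +30 → Jul 1, 2050 (262 left).
Jul has 31 days: +31 → Aug 1, 2050 (231 left).
Aug has 31 days: +31 → Sep 1, 2050 (200 left).
Sep has 30 days: +30 → Oct 1, 2050 (170 left).
Oct has 31 days: +31 → Nov 1, 2050 (139 left).
Nov has 30 days: +30 → Dec 1, 2050 (109 left).
Dec has 31 days: +31 → Jan 1, 2051 (78 left).
Jan has 31 days: +31 → Feb 1, 2051 (47 left).
Feb has 28 days: +28 → Mar 1, 2051 (19 left).
+19 → Mar 20, 2051.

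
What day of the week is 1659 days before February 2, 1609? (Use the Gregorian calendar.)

Feb 2, 1609 is a Monday.
1659 mod 7 = 0, so 1659 days before a Monday is Monday − 0 = Monday.

Monday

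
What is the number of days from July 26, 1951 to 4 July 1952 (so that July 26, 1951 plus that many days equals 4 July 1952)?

Jul 26, 1951 → Aug 26, 1951: 31 days (July has 31).
Aug 26, 1951 → Sep 26, 1951: 31 days (August has 31).
Sep 26, 1951 → Oct 26, 1951: 30 days (September has 30).
Oct 26, 1951 → Nov 26, 1951: 31 days (October has 31).
Nov 26, 1951 → Dec 26, 1951: 30 days (November has 30).
Dec 26, 1951 → Jan 26, 1952: 31 days (December has 31).
Jan 26, 1952 → Feb 26, 1952: 31 days (January has 31).
Feb 26, 1952 → Mar 26, 1952: 29 days (February has 29).
Mar 26, 1952 → Apr 26, 1952: 31 days (March has 31).
Apr 26, 1952 → May 26, 1952: 30 days (April has 30).
May 26, 1952 → Jun 26, 1952: 31 days (May has 31).
Jun 26, 1952 → Jul 4, 1952: 8 days.
Total: 344 days.

344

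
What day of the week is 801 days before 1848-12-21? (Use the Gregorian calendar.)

Monday

First find the weekday of Dec 21, 1848. Doomsday rule: the anchor day for the 1800s is Friday. For year 48: 48÷12 = 4 r 0, and 0÷4 = 0, so 4+0+0 = 4.
Friday + 4 ≡ Tuesday — that's 1848's doomsday.
In December the doomsday date is Dec 12.
Dec 21 is 9 days after Dec 12; 9 mod 7 = 2, so Tuesday + 2 = Thursday.
801 mod 7 = 3, so 801 days before a Thursday is Thursday − 3 = Monday.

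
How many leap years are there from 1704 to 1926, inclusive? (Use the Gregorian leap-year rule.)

54

Multiples of 4 in [1704,1926]: 56.
Of those, multiples of 100: 2 (not leap unless ÷400).
Multiples of 400: 0.
Leap years = 56 − 2 + 0 = 54.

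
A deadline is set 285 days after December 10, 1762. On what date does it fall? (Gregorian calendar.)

Dec has 31 days: +22 → Jan 1, 1763 (263 left).
Jan has 31 days: +31 → Feb 1, 1763 (232 left).
Feb has 28 days: +28 → Mar 1, 1763 (204 left).
Mar has 31 days: +31 → Apr 1, 1763 (173 left).
Apr has 30 days: +30 → May 1, 1763 (143 left).
May has 31 days: +31 → Jun 1, 1763 (112 left).
Jun has 30 days: +30 → Jul 1, 1763 (82 left).
Jul has 31 days: +31 → Aug 1, 1763 (51 left).
Aug has 31 days: +31 → Sep 1, 1763 (20 left).
+20 → Sep 21, 1763.

September 21, 1763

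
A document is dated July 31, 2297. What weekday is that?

Doomsday rule: the anchor day for the 2200s is Friday. For year 97: 97÷12 = 8 r 1, and 1÷4 = 0, so 8+1+0 = 9.
Friday + 9 ≡ Sunday — that's 2297's doomsday.
In July the doomsday date is Jul 11.
Jul 31 is 20 days after Jul 11; 20 mod 7 = 6, so Sunday + 6 = Saturday.

Saturday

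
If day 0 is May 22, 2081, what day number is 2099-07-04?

6617

May 22, 2081 → May 22, 2082: 365 days.
May 22, 2082 → May 22, 2083: 365 days.
May 22, 2083 → May 22, 2084: 366 days (Feb 29, 2084 is in that span).
May 22, 2084 → May 22, 2085: 365 days.
May 22, 2085 → May 22, 2086: 365 days.
May 22, 2086 → May 22, 2087: 365 days.
May 22, 2087 → May 22, 2088: 366 days (Feb 29, 2088 is in that span).
May 22, 2088 → May 22, 2089: 365 days.
May 22, 2089 → May 22, 2090: 365 days.
May 22, 2090 → May 22, 2091: 365 days.
May 22, 2091 → May 22, 2092: 366 days (Feb 29, 2092 is in that span).
May 22, 2092 → May 22, 2093: 365 days.
May 22, 2093 → May 22, 2094: 365 days.
May 22, 2094 → May 22, 2095: 365 days.
May 22, 2095 → May 22, 2096: 366 days (Feb 29, 2096 is in that span).
May 22, 2096 → May 22, 2097: 365 days.
May 22, 2097 → May 22, 2098: 365 days.
May 22, 2098 → May 22, 2099: 365 days.
May 22, 2099 → Jun 22, 2099: 31 days (May has 31).
Jun 22, 2099 → Jul 4, 2099: 12 days.
Total: 6617 days.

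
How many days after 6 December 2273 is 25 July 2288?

5345

Dec 6, 2273 → Dec 6, 2274: 365 days.
Dec 6, 2274 → Dec 6, 2275: 365 days.
Dec 6, 2275 → Dec 6, 2276: 366 days (Feb 29, 2276 is in that span).
Dec 6, 2276 → Dec 6, 2277: 365 days.
Dec 6, 2277 → Dec 6, 2278: 365 days.
Dec 6, 2278 → Dec 6, 2279: 365 days.
Dec 6, 2279 → Dec 6, 2280: 366 days (Feb 29, 2280 is in that span).
Dec 6, 2280 → Dec 6, 2281: 365 days.
Dec 6, 2281 → Dec 6, 2282: 365 days.
Dec 6, 2282 → Dec 6, 2283: 365 days.
Dec 6, 2283 → Dec 6, 2284: 366 days (Feb 29, 2284 is in that span).
Dec 6, 2284 → Dec 6, 2285: 365 days.
Dec 6, 2285 → Dec 6, 2286: 365 days.
Dec 6, 2286 → Dec 6, 2287: 365 days.
Dec 6, 2287 → Jan 6, 2288: 31 days (December has 31).
Jan 6, 2288 → Feb 6, 2288: 31 days (January has 31).
Feb 6, 2288 → Mar 6, 2288: 29 days (February has 29).
Mar 6, 2288 → Apr 6, 2288: 31 days (March has 31).
Apr 6, 2288 → May 6, 2288: 30 days (April has 30).
May 6, 2288 → Jun 6, 2288: 31 days (May has 31).
Jun 6, 2288 → Jul 6, 2288: 30 days (June has 30).
Jul 6, 2288 → Jul 25, 2288: 19 days.
Total: 5345 days.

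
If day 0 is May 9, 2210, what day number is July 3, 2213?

1151

May 9, 2210 → May 9, 2211: 365 days.
May 9, 2211 → May 9, 2212: 366 days (Feb 29, 2212 is in that span).
May 9, 2212 → May 9, 2213: 365 days.
May 9, 2213 → Jun 9, 2213: 31 days (May has 31).
Jun 9, 2213 → Jul 3, 2213: 24 days.
Total: 1151 days.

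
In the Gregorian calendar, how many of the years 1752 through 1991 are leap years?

Multiples of 4 in [1752,1991]: 60.
Of those, multiples of 100: 2 (not leap unless ÷400).
Multiples of 400: 0.
Leap years = 60 − 2 + 0 = 58.

58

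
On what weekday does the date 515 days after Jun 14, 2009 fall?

Jun 14, 2009 is a Sunday.
515 mod 7 = 4, so 515 days after a Sunday is Sunday + 4 = Thursday.

Thursday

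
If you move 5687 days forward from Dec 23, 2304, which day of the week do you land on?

Monday

First find the weekday of Dec 23, 2304. Doomsday rule: the anchor day for the 2300s is Wednesday. For year 04: 4÷12 = 0 r 4, and 4÷4 = 1, so 0+4+1 = 5.
Wednesday + 5 ≡ Monday — that's 2304's doomsday.
In December the doomsday date is Dec 12.
Dec 23 is 11 days after Dec 12; 11 mod 7 = 4, so Monday + 4 = Friday.
5687 mod 7 = 3, so 5687 days after a Friday is Friday + 3 = Monday.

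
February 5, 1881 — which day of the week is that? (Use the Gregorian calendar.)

Saturday

Doomsday rule: the anchor day for the 1800s is Friday. For year 81: 81÷12 = 6 r 9, and 9÷4 = 2, so 6+9+2 = 17.
Friday + 17 ≡ Monday — that's 1881's doomsday.
In February the doomsday date is Feb 28 (1881 is not a leap year).
Feb 5 is 23 days before Feb 28; 23 mod 7 = 2, so Monday − 2 = Saturday.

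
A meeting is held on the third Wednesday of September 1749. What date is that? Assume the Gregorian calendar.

September 1, 1749 is a Monday.
The first Wednesday is therefore September 3 (2 days later).
The third Wednesday is 3 + 2×7 = September 17.

September 17, 1749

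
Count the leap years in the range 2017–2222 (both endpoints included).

Multiples of 4 in [2017,2222]: 51.
Of those, multiples of 100: 2 (not leap unless ÷400).
Multiples of 400: 0.
Leap years = 51 − 2 + 0 = 49.

49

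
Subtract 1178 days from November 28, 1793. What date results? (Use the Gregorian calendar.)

September 7, 1790

−365 (one year) → Nov 28, 1792 (813 left).
−366 (one year; includes Feb 29, 1792) → Nov 28, 1791 (447 left).
−365 (one year) → Nov 28, 1790 (82 left).
−28 → Oct 31, 1790 (end of Oct, 31 days; 54 left).
−31 → Sep 30, 1790 (end of Sep, 30 days; 23 left).
−23 → Sep 7, 1790.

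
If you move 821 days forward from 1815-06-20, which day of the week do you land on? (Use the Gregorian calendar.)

Jun 20, 1815 is a Tuesday.
821 mod 7 = 2, so 821 days after a Tuesday is Tuesday + 2 = Thursday.

Thursday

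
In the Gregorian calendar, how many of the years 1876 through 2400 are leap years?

128

Multiples of 4 in [1876,2400]: 132.
Of those, multiples of 100: 6 (not leap unless ÷400).
Multiples of 400: 2.
Leap years = 132 − 6 + 2 = 128.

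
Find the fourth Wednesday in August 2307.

August 1, 2307 is a Thursday.
The first Wednesday is therefore August 7 (6 days later).
The fourth Wednesday is 7 + 3×7 = August 28.

August 28, 2307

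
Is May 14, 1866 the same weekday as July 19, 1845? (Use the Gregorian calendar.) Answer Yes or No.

From Jul 19, 1845 to May 14, 1866 is 7604 days.
7604 mod 7 = 2, so they are different weekdays.
(Jul 19, 1845 is a Saturday; May 14, 1866 is a Monday.)

No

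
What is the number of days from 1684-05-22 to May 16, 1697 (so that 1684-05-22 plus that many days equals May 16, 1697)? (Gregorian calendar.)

4742

May 22, 1684 → May 22, 1685: 365 days.
May 22, 1685 → May 22, 1686: 365 days.
May 22, 1686 → May 22, 1687: 365 days.
May 22, 1687 → May 22, 1688: 366 days (Feb 29, 1688 is in that span).
May 22, 1688 → May 22, 1689: 365 days.
May 22, 1689 → May 22, 1690: 365 days.
May 22, 1690 → May 22, 1691: 365 days.
May 22, 1691 → May 22, 1692: 366 days (Feb 29, 1692 is in that span).
May 22, 1692 → May 22, 1693: 365 days.
May 22, 1693 → May 22, 1694: 365 days.
May 22, 1694 → May 22, 1695: 365 days.
May 22, 1695 → May 22, 1696: 366 days (Feb 29, 1696 is in that span).
May 22, 1696 → Jun 22, 1696: 31 days (May has 31).
Jun 22, 1696 → Jul 22, 1696: 30 days (June has 30).
Jul 22, 1696 → Aug 22, 1696: 31 days (July has 31).
Aug 22, 1696 → Sep 22, 1696: 31 days (August has 31).
Sep 22, 1696 → Oct 22, 1696: 30 days (September has 30).
Oct 22, 1696 → Nov 22, 1696: 31 days (October has 31).
Nov 22, 1696 → Dec 22, 1696: 30 days (November has 30).
Dec 22, 1696 → Jan 22, 1697: 31 days (December has 31).
Jan 22, 1697 → Feb 22, 1697: 31 days (January has 31).
Feb 22, 1697 → Mar 22, 1697: 28 days (February has 28).
Mar 22, 1697 → Apr 22, 1697: 31 days (March has 31).
Apr 22, 1697 → May 16, 1697: 24 days.
Total: 4742 days.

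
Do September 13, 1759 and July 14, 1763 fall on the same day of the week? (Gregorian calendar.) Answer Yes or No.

Yes

From Sep 13, 1759 to Jul 14, 1763 is 1400 days.
1400 mod 7 = 0, so they are the same weekday.
(Sep 13, 1759 is a Thursday; Jul 14, 1763 is a Thursday.)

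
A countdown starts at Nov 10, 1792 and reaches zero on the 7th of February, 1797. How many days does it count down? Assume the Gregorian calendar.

Nov 10, 1792 → Nov 10, 1793: 365 days.
Nov 10, 1793 → Nov 10, 1794: 365 days.
Nov 10, 1794 → Nov 10, 1795: 365 days.
Nov 10, 1795 → Nov 10, 1796: 366 days (Feb 29, 1796 is in that span).
Nov 10, 1796 → Dec 10, 1796: 30 days (November has 30).
Dec 10, 1796 → Jan 10, 1797: 31 days (December has 31).
Jan 10, 1797 → Feb 7, 1797: 28 days.
Total: 1550 days.

1550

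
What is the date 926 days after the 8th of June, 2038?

+365 (one year) → Jun 8, 2039 (561 left).
+366 (one year; includes Feb 29, 2040) → Jun 8, 2040 (195 left).
Jun has 30 days: +23 → Jul 1, 2040 (172 left).
Jul has 31 days: +31 → Aug 1, 2040 (141 left).
Aug has 31 days: +31 → Sep 1, 2040 (110 left).
Sep has 30 days: +30 → Oct 1, 2040 (80 left).
Oct has 31 days: +31 → Nov 1, 2040 (49 left).
Nov has 30 days: +30 → Dec 1, 2040 (19 left).
+19 → Dec 20, 2040.

December 20, 2040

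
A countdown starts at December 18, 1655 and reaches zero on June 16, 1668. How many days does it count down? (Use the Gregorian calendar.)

4564

Dec 18, 1655 → Dec 18, 1656: 366 days (Feb 29, 1656 is in that span).
Dec 18, 1656 → Dec 18, 1657: 365 days.
Dec 18, 1657 → Dec 18, 1658: 365 days.
Dec 18, 1658 → Dec 18, 1659: 365 days.
Dec 18, 1659 → Dec 18, 1660: 366 days (Feb 29, 1660 is in that span).
Dec 18, 1660 → Dec 18, 1661: 365 days.
Dec 18, 1661 → Dec 18, 1662: 365 days.
Dec 18, 1662 → Dec 18, 1663: 365 days.
Dec 18, 1663 → Dec 18, 1664: 366 days (Feb 29, 1664 is in that span).
Dec 18, 1664 → Dec 18, 1665: 365 days.
Dec 18, 1665 → Dec 18, 1666: 365 days.
Dec 18, 1666 → Dec 18, 1667: 365 days.
Dec 18, 1667 → Jan 18, 1668: 31 days (December has 31).
Jan 18, 1668 → Feb 18, 1668: 31 days (January has 31).
Feb 18, 1668 → Mar 18, 1668: 29 days (February has 29).
Mar 18, 1668 → Apr 18, 1668: 31 days (March has 31).
Apr 18, 1668 → May 18, 1668: 30 days (April has 30).
May 18, 1668 → Jun 16, 1668: 29 days.
Total: 4564 days.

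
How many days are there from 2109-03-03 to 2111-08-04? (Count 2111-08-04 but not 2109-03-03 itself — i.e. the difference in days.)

Mar 3, 2109 → Mar 3, 2110: 365 days.
Mar 3, 2110 → Mar 3, 2111: 365 days.
Mar 3, 2111 → Apr 3, 2111: 31 days (March has 31).
Apr 3, 2111 → May 3, 2111: 30 days (April has 30).
May 3, 2111 → Jun 3, 2111: 31 days (May has 31).
Jun 3, 2111 → Jul 3, 2111: 30 days (June has 30).
Jul 3, 2111 → Aug 3, 2111: 31 days (July has 31).
Aug 3, 2111 → Aug 4, 2111: 1 days.
Total: 884 days.

884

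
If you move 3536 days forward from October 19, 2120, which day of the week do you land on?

First find the weekday of Oct 19, 2120. Doomsday rule: the anchor day for the 2100s is Sunday. For year 20: 20÷12 = 1 r 8, and 8÷4 = 2, so 1+8+2 = 11.
Sunday + 11 ≡ Thursday — that's 2120's doomsday.
In October the doomsday date is Oct 10.
Oct 19 is 9 days after Oct 10; 9 mod 7 = 2, so Thursday + 2 = Saturday.
3536 mod 7 = 1, so 3536 days after a Saturday is Saturday + 1 = Sunday.

Sunday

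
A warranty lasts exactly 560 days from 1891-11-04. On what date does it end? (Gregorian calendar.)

May 17, 1893

+366 (one year; includes Feb 29, 1892) → Nov 4, 1892 (194 left).
Nov has 30 days: +27 → Dec 1, 1892 (167 left).
Dec has 31 days: +31 → Jan 1, 1893 (136 left).
Jan has 31 days: +31 → Feb 1, 1893 (105 left).
Feb has 28 days: +28 → Mar 1, 1893 (77 left).
Mar has 31 days: +31 → Apr 1, 1893 (46 left).
Apr has 30 days: +30 → May 1, 1893 (16 left).
+16 → May 17, 1893.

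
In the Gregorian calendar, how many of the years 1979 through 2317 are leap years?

82

Multiples of 4 in [1979,2317]: 85.
Of those, multiples of 100: 4 (not leap unless ÷400).
Multiples of 400: 1.
Leap years = 85 − 4 + 1 = 82.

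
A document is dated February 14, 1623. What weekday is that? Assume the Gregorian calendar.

Doomsday rule: the anchor day for the 1600s is Tuesday. For year 23: 23÷12 = 1 r 11, and 11÷4 = 2, so 1+11+2 = 14.
Tuesday + 14 ≡ Tuesday — that's 1623's doomsday.
In February the doomsday date is Feb 28 (1623 is not a leap year).
Feb 14 is 14 days before Feb 28; 14 mod 7 = 0, so Tuesday − 0 = Tuesday.

Tuesday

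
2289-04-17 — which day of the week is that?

Doomsday rule: the anchor day for the 2200s is Friday. For year 89: 89÷12 = 7 r 5, and 5÷4 = 1, so 7+5+1 = 13.
Friday + 13 ≡ Thursday — that's 2289's doomsday.
In April the doomsday date is Apr 4.
Apr 17 is 13 days after Apr 4; 13 mod 7 = 6, so Thursday + 6 = Wednesday.

Wednesday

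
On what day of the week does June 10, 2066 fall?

Thursday

Doomsday rule: the anchor day for the 2000s is Tuesday. For year 66: 66÷12 = 5 r 6, and 6÷4 = 1, so 5+6+1 = 12.
Tuesday + 12 ≡ Sunday — that's 2066's doomsday.
In June the doomsday date is Jun 6.
Jun 10 is 4 days after Jun 6; 4 mod 7 = 4, so Sunday + 4 = Thursday.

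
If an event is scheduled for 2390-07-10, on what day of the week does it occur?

Tuesday

Doomsday rule: the anchor day for the 2300s is Wednesday. For year 90: 90÷12 = 7 r 6, and 6÷4 = 1, so 7+6+1 = 14.
Wednesday + 14 ≡ Wednesday — that's 2390's doomsday.
In July the doomsday date is Jul 11.
Jul 10 is 1 day before Jul 11; 1 mod 7 = 1, so Wednesday − 1 = Tuesday.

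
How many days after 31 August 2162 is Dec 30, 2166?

Aug 31, 2162 → Aug 31, 2163: 365 days.
Aug 31, 2163 → Aug 31, 2164: 366 days (Feb 29, 2164 is in that span).
Aug 31, 2164 → Aug 31, 2165: 365 days.
Aug 31, 2165 → Aug 31, 2166: 365 days.
Aug 31, 2166 → Sep 30, 2166: 30 days (August has 31).
Sep 30, 2166 → Oct 30, 2166: 30 days (September has 30).
Oct 30, 2166 → Nov 30, 2166: 31 days (October has 31).
Nov 30, 2166 → Dec 30, 2166: 30 days.
Total: 1582 days.

1582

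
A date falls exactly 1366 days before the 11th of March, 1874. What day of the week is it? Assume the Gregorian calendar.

Mar 11, 1874 is a Wednesday.
1366 mod 7 = 1, so 1366 days before a Wednesday is Wednesday − 1 = Tuesday.

Tuesday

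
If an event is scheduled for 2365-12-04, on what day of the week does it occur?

Doomsday rule: the anchor day for the 2300s is Wednesday. For year 65: 65÷12 = 5 r 5, and 5÷4 = 1, so 5+5+1 = 11.
Wednesday + 11 ≡ Sunday — that's 2365's doomsday.
In December the doomsday date is Dec 12.
Dec 4 is 8 days before Dec 12; 8 mod 7 = 1, so Sunday − 1 = Saturday.

Saturday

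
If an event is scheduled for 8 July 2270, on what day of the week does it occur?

Friday

Doomsday rule: the anchor day for the 2200s is Friday. For year 70: 70÷12 = 5 r 10, and 10÷4 = 2, so 5+10+2 = 17.
Friday + 17 ≡ Monday — that's 2270's doomsday.
In July the doomsday date is Jul 11.
Jul 8 is 3 days before Jul 11; 3 mod 7 = 3, so Monday − 3 = Friday.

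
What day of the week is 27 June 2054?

Doomsday rule: the anchor day for the 2000s is Tuesday. For year 54: 54÷12 = 4 r 6, and 6÷4 = 1, so 4+6+1 = 11.
Tuesday + 11 ≡ Saturday — that's 2054's doomsday.
In June the doomsday date is Jun 6.
Jun 27 is 21 days after Jun 6; 21 mod 7 = 0, so Saturday + 0 = Saturday.

Saturday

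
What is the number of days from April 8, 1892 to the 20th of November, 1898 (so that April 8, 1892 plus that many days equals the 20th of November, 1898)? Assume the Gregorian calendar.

2417

Apr 8, 1892 → Apr 8, 1893: 365 days.
Apr 8, 1893 → Apr 8, 1894: 365 days.
Apr 8, 1894 → Apr 8, 1895: 365 days.
Apr 8, 1895 → Apr 8, 1896: 366 days (Feb 29, 1896 is in that span).
Apr 8, 1896 → Apr 8, 1897: 365 days.
Apr 8, 1897 → Apr 8, 1898: 365 days.
Apr 8, 1898 → May 8, 1898: 30 days (April has 30).
May 8, 1898 → Jun 8, 1898: 31 days (May has 31).
Jun 8, 1898 → Jul 8, 1898: 30 days (June has 30).
Jul 8, 1898 → Aug 8, 1898: 31 days (July has 31).
Aug 8, 1898 → Sep 8, 1898: 31 days (August has 31).
Sep 8, 1898 → Oct 8, 1898: 30 days (September has 30).
Oct 8, 1898 → Nov 8, 1898: 31 days (October has 31).
Nov 8, 1898 → Nov 20, 1898: 12 days.
Total: 2417 days.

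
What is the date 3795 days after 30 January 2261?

+365 (one year) → Jan 30, 2262 (3430 left).
+365 (one year) → Jan 30, 2263 (3065 left).
+365 (one year) → Jan 30, 2264 (2700 left).
+366 (one year; includes Feb 29, 2264) → Jan 30, 2265 (2334 left).
+365 (one year) → Jan 30, 2266 (1969 left).
+365 (one year) → Jan 30, 2267 (1604 left).
+365 (one year) → Jan 30, 2268 (1239 left).
+366 (one year; includes Feb 29, 2268) → Jan 30, 2269 (873 left).
+365 (one year) → Jan 30, 2270 (508 left).
+365 (one year) → Jan 30, 2271 (143 left).
Jan has 31 days: +2 → Feb 1, 2271 (141 left).
Feb has 28 days: +28 → Mar 1, 2271 (113 left).
Mar has 31 days: +31 → Apr 1, 2271 (82 left).
Apr has 30 days: +30 → May 1, 2271 (52 left).
May has 31 days: +31 → Jun 1, 2271 (21 left).
+21 → Jun 22, 2271.

June 22, 2271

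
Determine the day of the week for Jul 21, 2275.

Doomsday rule: the anchor day for the 2200s is Friday. For year 75: 75÷12 = 6 r 3, and 3÷4 = 0, so 6+3+0 = 9.
Friday + 9 ≡ Sunday — that's 2275's doomsday.
In July the doomsday date is Jul 11.
Jul 21 is 10 days after Jul 11; 10 mod 7 = 3, so Sunday + 3 = Wednesday.

Wednesday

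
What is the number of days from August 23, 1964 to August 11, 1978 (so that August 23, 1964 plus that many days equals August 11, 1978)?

Aug 23, 1964 → Aug 23, 1965: 365 days.
Aug 23, 1965 → Aug 23, 1966: 365 days.
Aug 23, 1966 → Aug 23, 1967: 365 days.
Aug 23, 1967 → Aug 23, 1968: 366 days (Feb 29, 1968 is in that span).
Aug 23, 1968 → Aug 23, 1969: 365 days.
Aug 23, 1969 → Aug 23, 1970: 365 days.
Aug 23, 1970 → Aug 23, 1971: 365 days.
Aug 23, 1971 → Aug 23, 1972: 366 days (Feb 29, 1972 is in that span).
Aug 23, 1972 → Aug 23, 1973: 365 days.
Aug 23, 1973 → Aug 23, 1974: 365 days.
Aug 23, 1974 → Aug 23, 1975: 365 days.
Aug 23, 1975 → Aug 23, 1976: 366 days (Feb 29, 1976 is in that span).
Aug 23, 1976 → Aug 23, 1977: 365 days.
Aug 23, 1977 → Sep 23, 1977: 31 days (August has 31).
Sep 23, 1977 → Oct 23, 1977: 30 days (September has 30).
Oct 23, 1977 → Nov 23, 1977: 31 days (October has 31).
Nov 23, 1977 → Dec 23, 1977: 30 days (November has 30).
Dec 23, 1977 → Jan 23, 1978: 31 days (December has 31).
Jan 23, 1978 → Feb 23, 1978: 31 days (January has 31).
Feb 23, 1978 → Mar 23, 1978: 28 days (February has 28).
Mar 23, 1978 → Apr 23, 1978: 31 days (March has 31).
Apr 23, 1978 → May 23, 1978: 30 days (April has 30).
May 23, 1978 → Jun 23, 1978: 31 days (May has 31).
Jun 23, 1978 → Jul 23, 1978: 30 days (June has 30).
Jul 23, 1978 → Aug 11, 1978: 19 days.
Total: 5101 days.

5101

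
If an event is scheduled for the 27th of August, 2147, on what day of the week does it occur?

Sunday

Doomsday rule: the anchor day for the 2100s is Sunday. For year 47: 47÷12 = 3 r 11, and 11÷4 = 2, so 3+11+2 = 16.
Sunday + 16 ≡ Tuesday — that's 2147's doomsday.
In August the doomsday date is Aug 8.
Aug 27 is 19 days after Aug 8; 19 mod 7 = 5, so Tuesday + 5 = Sunday.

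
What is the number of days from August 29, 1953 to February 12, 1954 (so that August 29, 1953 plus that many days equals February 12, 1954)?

167

Aug 29, 1953 → Sep 29, 1953: 31 days (August has 31).
Sep 29, 1953 → Oct 29, 1953: 30 days (September has 30).
Oct 29, 1953 → Nov 29, 1953: 31 days (October has 31).
Nov 29, 1953 → Dec 29, 1953: 30 days (November has 30).
Dec 29, 1953 → Jan 29, 1954: 31 days (December has 31).
Jan 29, 1954 → Feb 12, 1954: 14 days.
Total: 167 days.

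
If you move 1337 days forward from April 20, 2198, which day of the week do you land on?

Friday

First find the weekday of Apr 20, 2198. Doomsday rule: the anchor day for the 2100s is Sunday. For year 98: 98÷12 = 8 r 2, and 2÷4 = 0, so 8+2+0 = 10.
Sunday + 10 ≡ Wednesday — that's 2198's doomsday.
In April the doomsday date is Apr 4.
Apr 20 is 16 days after Apr 4; 16 mod 7 = 2, so Wednesday + 2 = Friday.
1337 mod 7 = 0, so 1337 days after a Friday is Friday + 0 = Friday.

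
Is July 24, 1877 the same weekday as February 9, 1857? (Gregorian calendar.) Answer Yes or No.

No

From Feb 9, 1857 to Jul 24, 1877 is 7470 days.
7470 mod 7 = 1, so they are different weekdays.
(Feb 9, 1857 is a Monday; Jul 24, 1877 is a Tuesday.)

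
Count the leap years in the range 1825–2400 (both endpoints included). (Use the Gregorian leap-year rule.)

140

Multiples of 4 in [1825,2400]: 144.
Of those, multiples of 100: 6 (not leap unless ÷400).
Multiples of 400: 2.
Leap years = 144 − 6 + 2 = 140.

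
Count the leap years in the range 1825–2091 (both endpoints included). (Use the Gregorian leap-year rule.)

Multiples of 4 in [1825,2091]: 66.
Of those, multiples of 100: 2 (not leap unless ÷400).
Multiples of 400: 1.
Leap years = 66 − 2 + 1 = 65.

65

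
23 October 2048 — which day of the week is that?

Friday

Doomsday rule: the anchor day for the 2000s is Tuesday. For year 48: 48÷12 = 4 r 0, and 0÷4 = 0, so 4+0+0 = 4.
Tuesday + 4 ≡ Saturday — that's 2048's doomsday.
In October the doomsday date is Oct 10.
Oct 23 is 13 days after Oct 10; 13 mod 7 = 6, so Saturday + 6 = Friday.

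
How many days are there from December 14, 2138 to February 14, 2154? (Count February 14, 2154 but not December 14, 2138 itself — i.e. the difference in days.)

5541

Dec 14, 2138 → Dec 14, 2139: 365 days.
Dec 14, 2139 → Dec 14, 2140: 366 days (Feb 29, 2140 is in that span).
Dec 14, 2140 → Dec 14, 2141: 365 days.
Dec 14, 2141 → Dec 14, 2142: 365 days.
Dec 14, 2142 → Dec 14, 2143: 365 days.
Dec 14, 2143 → Dec 14, 2144: 366 days (Feb 29, 2144 is in that span).
Dec 14, 2144 → Dec 14, 2145: 365 days.
Dec 14, 2145 → Dec 14, 2146: 365 days.
Dec 14, 2146 → Dec 14, 2147: 365 days.
Dec 14, 2147 → Dec 14, 2148: 366 days (Feb 29, 2148 is in that span).
Dec 14, 2148 → Dec 14, 2149: 365 days.
Dec 14, 2149 → Dec 14, 2150: 365 days.
Dec 14, 2150 → Dec 14, 2151: 365 days.
Dec 14, 2151 → Dec 14, 2152: 366 days (Feb 29, 2152 is in that span).
Dec 14, 2152 → Dec 14, 2153: 365 days.
Dec 14, 2153 → Jan 14, 2154: 31 days (December has 31).
Jan 14, 2154 → Feb 14, 2154: 31 days.
Total: 5541 days.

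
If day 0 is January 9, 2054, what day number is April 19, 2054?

100

Jan 9, 2054 → Feb 9, 2054: 31 days (January has 31).
Feb 9, 2054 → Mar 9, 2054: 28 days (February has 28).
Mar 9, 2054 → Apr 9, 2054: 31 days (March has 31).
Apr 9, 2054 → Apr 19, 2054: 10 days.
Total: 100 days.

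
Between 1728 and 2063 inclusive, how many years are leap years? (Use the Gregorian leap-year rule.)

82

Multiples of 4 in [1728,2063]: 84.
Of those, multiples of 100: 3 (not leap unless ÷400).
Multiples of 400: 1.
Leap years = 84 − 3 + 1 = 82.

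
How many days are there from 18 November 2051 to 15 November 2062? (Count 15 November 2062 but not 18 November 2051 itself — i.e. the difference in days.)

4015

Nov 18, 2051 → Nov 18, 2052: 366 days (Feb 29, 2052 is in that span).
Nov 18, 2052 → Nov 18, 2053: 365 days.
Nov 18, 2053 → Nov 18, 2054: 365 days.
Nov 18, 2054 → Nov 18, 2055: 365 days.
Nov 18, 2055 → Nov 18, 2056: 366 days (Feb 29, 2056 is in that span).
Nov 18, 2056 → Nov 18, 2057: 365 days.
Nov 18, 2057 → Nov 18, 2058: 365 days.
Nov 18, 2058 → Nov 18, 2059: 365 days.
Nov 18, 2059 → Nov 18, 2060: 366 days (Feb 29, 2060 is in that span).
Nov 18, 2060 → Nov 18, 2061: 365 days.
Nov 18, 2061 → Dec 18, 2061: 30 days (November has 30).
Dec 18, 2061 → Jan 18, 2062: 31 days (December has 31).
Jan 18, 2062 → Feb 18, 2062: 31 days (January has 31).
Feb 18, 2062 → Mar 18, 2062: 28 days (February has 28).
Mar 18, 2062 → Apr 18, 2062: 31 days (March has 31).
Apr 18, 2062 → May 18, 2062: 30 days (April has 30).
May 18, 2062 → Jun 18, 2062: 31 days (May has 31).
Jun 18, 2062 → Jul 18, 2062: 30 days (June has 30).
Jul 18, 2062 → Aug 18, 2062: 31 days (July has 31).
Aug 18, 2062 → Sep 18, 2062: 31 days (August has 31).
Sep 18, 2062 → Oct 18, 2062: 30 days (September has 30).
Oct 18, 2062 → Nov 15, 2062: 28 days.
Total: 4015 days.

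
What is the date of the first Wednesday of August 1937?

August 4, 1937

August 1, 1937 is a Sunday.
The first Wednesday is therefore August 4 (3 days later).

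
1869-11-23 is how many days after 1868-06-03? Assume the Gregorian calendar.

Jun 3, 1868 → Jun 3, 1869: 365 days.
Jun 3, 1869 → Jul 3, 1869: 30 days (June has 30).
Jul 3, 1869 → Aug 3, 1869: 31 days (July has 31).
Aug 3, 1869 → Sep 3, 1869: 31 days (August has 31).
Sep 3, 1869 → Oct 3, 1869: 30 days (September has 30).
Oct 3, 1869 → Nov 3, 1869: 31 days (October has 31).
Nov 3, 1869 → Nov 23, 1869: 20 days.
Total: 538 days.

538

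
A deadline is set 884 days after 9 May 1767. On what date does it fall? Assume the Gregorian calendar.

October 9, 1769

+366 (one year; includes Feb 29, 1768) → May 9, 1768 (518 left).
+365 (one year) → May 9, 1769 (153 left).
May has 31 days: +23 → Jun 1, 1769 (130 left).
Jun has 30 days: +30 → Jul 1, 1769 (100 left).
Jul has 31 days: +31 → Aug 1, 1769 (69 left).
Aug has 31 days: +31 → Sep 1, 1769 (38 left).
Sep has 30 days: +30 → Oct 1, 1769 (8 left).
+8 → Oct 9, 1769.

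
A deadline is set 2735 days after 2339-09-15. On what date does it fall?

+366 (one year; includes Feb 29, 2340) → Sep 15, 2340 (2369 left).
+365 (one year) → Sep 15, 2341 (2004 left).
+365 (one year) → Sep 15, 2342 (1639 left).
+365 (one year) → Sep 15, 2343 (1274 left).
+366 (one year; includes Feb 29, 2344) → Sep 15, 2344 (908 left).
+365 (one year) → Sep 15, 2345 (543 left).
+365 (one year) → Sep 15, 2346 (178 left).
Sep has 30 days: +16 → Oct 1, 2346 (162 left).
Oct has 31 days: +31 → Nov 1, 2346 (131 left).
Nov has 30 days: +30 → Dec 1, 2346 (101 left).
Dec has 31 days: +31 → Jan 1, 2347 (70 left).
Jan has 31 days: +31 → Feb 1, 2347 (39 left).
Feb has 28 days: +28 → Mar 1, 2347 (11 left).
+11 → Mar 12, 2347.

March 12, 2347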